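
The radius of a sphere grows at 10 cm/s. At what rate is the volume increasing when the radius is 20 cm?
16000π cm³/s

V = (4/3)πr³
dV/dt = dV/dr · dr/dt = 4πr² · 10
At r = 20: dV/dt = 16000π cm³/s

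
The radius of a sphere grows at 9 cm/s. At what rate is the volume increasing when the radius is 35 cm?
44100π cm³/s

V = (4/3)πr³
dV/dt = dV/dr · dr/dt = 4πr² · 9
At r = 35: dV/dt = 44100π cm³/s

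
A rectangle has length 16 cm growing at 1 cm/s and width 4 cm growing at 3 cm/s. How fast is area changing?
52 cm²/s

A = lw
dA/dt = w·dl/dt + l·dw/dt = 4·1 + 16·3 = 52 cm²/s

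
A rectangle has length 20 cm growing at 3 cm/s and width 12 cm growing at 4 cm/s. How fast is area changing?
116 cm²/s

A = lw
dA/dt = w·dl/dt + l·dw/dt = 12·3 + 20·4 = 116 cm²/s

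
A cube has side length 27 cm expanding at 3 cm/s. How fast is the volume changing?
6561 cm³/s

V = s³
dV/dt = 3s² · ds/dt = 3·27²·3 = 6561 cm³/s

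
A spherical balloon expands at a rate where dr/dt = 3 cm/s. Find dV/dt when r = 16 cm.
3072π cm³/s

V = (4/3)πr³
dV/dt = dV/dr · dr/dt = 4πr² · 3
At r = 16: dV/dt = 3072π cm³/s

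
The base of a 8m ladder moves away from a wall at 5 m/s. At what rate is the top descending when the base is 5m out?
25√39/39 ≈ 4.003 m/s

x² + y² = 8²
2x·dx/dt + 2y·dy/dt = 0
dy/dt = -x/y · dx/dt = -5/√39 · 5 = -25√39/39 m/s
The top is descending at 25√39/39 ≈ 4.003 m/s.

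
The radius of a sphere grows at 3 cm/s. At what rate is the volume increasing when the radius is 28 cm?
9408π cm³/s

V = (4/3)πr³
dV/dt = dV/dr · dr/dt = 4πr² · 3
At r = 28: dV/dt = 9408π cm³/s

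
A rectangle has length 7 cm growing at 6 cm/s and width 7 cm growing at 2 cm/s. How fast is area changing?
56 cm²/s

A = lw
dA/dt = w·dl/dt + l·dw/dt = 7·6 + 7·2 = 56 cm²/s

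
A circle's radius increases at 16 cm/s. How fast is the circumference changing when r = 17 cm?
32π cm/s

C = 2πr
dC/dt = 2π · dr/dt = 2π · 16 = 32π cm/s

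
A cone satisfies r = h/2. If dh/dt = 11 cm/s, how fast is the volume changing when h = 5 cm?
275π/4 cm³/s

V = (1/3)π(h/2)²h = πh³/12
dV/dt = πh²/4 · 11
At h = 5: dV/dt = 275π/4 cm³/s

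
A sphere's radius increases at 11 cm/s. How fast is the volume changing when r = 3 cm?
396π cm³/s

V = (4/3)πr³
dV/dt = dV/dr · dr/dt = 4πr² · 11
At r = 3: dV/dt = 396π cm³/s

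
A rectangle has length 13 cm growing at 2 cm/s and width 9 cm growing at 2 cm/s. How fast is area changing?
44 cm²/s

A = lw
dA/dt = w·dl/dt + l·dw/dt = 9·2 + 13·2 = 44 cm²/s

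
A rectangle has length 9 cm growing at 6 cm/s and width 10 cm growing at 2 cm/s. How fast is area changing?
78 cm²/s

A = lw
dA/dt = w·dl/dt + l·dw/dt = 10·6 + 9·2 = 78 cm²/s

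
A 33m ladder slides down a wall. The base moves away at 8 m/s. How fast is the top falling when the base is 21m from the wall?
14√2/3 ≈ 6.6 m/s

x² + y² = 33²
2x·dx/dt + 2y·dy/dt = 0
dy/dt = -x/y · dx/dt = -21/(18√2) · 8 = -14√2/3 m/s
The top is descending at 14√2/3 ≈ 6.6 m/s.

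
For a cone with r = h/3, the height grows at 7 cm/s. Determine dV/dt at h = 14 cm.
1372π/9 cm³/s

V = (1/3)π(h/3)²h = πh³/27
dV/dt = πh²/9 · 7
At h = 14: dV/dt = 1372π/9 cm³/s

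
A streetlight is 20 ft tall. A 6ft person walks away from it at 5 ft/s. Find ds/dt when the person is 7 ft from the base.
15/7 ft/s

By similar triangles: 20/(x+s) = 6/s
Solving: s = 6x/14
ds/dt = 6/14 · dx/dt = 3/7 · 5 = 15/7 ft/s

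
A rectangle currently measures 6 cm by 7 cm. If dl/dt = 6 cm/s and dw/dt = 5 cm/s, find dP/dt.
22 cm/s

P = 2(l + w)
dP/dt = 2(dl/dt + dw/dt) = 2(6 + 5) = 22 cm/s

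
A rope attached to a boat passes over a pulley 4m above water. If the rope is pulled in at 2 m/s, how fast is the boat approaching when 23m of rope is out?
46√57/171 ≈ 2.031 m/s

rope² = x² + 4²
x = √(23² - 4²) = 3√57
dx/dt = (rope/x) · d(rope)/dt = (23/(3√57)) · (-2) = -46√57/171 m/s
The boat approaches at 46√57/171 ≈ 2.031 m/s.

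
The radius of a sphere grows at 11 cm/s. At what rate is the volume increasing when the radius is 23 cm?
23276π cm³/s

V = (4/3)πr³
dV/dt = dV/dr · dr/dt = 4πr² · 11
At r = 23: dV/dt = 23276π cm³/s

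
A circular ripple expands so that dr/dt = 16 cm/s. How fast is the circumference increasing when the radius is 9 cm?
32π cm/s

C = 2πr
dC/dt = 2π · dr/dt = 2π · 16 = 32π cm/s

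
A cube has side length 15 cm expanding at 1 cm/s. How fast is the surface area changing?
180 cm²/s

A = 6s²
dA/dt = 12s · ds/dt = 12·15·1 = 180 cm²/s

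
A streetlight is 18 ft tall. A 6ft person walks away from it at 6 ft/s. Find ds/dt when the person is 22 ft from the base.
3 ft/s

By similar triangles: 18/(x+s) = 6/s
Solving: s = 6x/12
ds/dt = 6/12 · dx/dt = 1/2 · 6 = 3 ft/s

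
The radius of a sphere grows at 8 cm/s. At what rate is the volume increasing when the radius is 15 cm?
7200π cm³/s

V = (4/3)πr³
dV/dt = dV/dr · dr/dt = 4πr² · 8
At r = 15: dV/dt = 7200π cm³/s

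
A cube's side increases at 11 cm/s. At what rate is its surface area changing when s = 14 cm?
1848 cm²/s

A = 6s²
dA/dt = 12s · ds/dt = 12·14·11 = 1848 cm²/s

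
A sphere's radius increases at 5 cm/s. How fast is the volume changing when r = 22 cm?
9680π cm³/s

V = (4/3)πr³
dV/dt = dV/dr · dr/dt = 4πr² · 5
At r = 22: dV/dt = 9680π cm³/s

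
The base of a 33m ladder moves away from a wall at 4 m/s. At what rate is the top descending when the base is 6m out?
8√13/39 ≈ 0.7396 m/s

x² + y² = 33²
2x·dx/dt + 2y·dy/dt = 0
dy/dt = -x/y · dx/dt = -6/(9√13) · 4 = -8√13/39 m/s
The top is descending at 8√13/39 ≈ 0.7396 m/s.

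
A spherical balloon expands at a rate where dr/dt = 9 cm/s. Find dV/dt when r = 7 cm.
1764π cm³/s

V = (4/3)πr³
dV/dt = dV/dr · dr/dt = 4πr² · 9
At r = 7: dV/dt = 1764π cm³/s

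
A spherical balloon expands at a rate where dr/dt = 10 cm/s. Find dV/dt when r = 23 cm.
21160π cm³/s

V = (4/3)πr³
dV/dt = dV/dr · dr/dt = 4πr² · 10
At r = 23: dV/dt = 21160π cm³/s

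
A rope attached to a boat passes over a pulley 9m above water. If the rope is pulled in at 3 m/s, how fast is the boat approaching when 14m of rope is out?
42√115/115 ≈ 3.917 m/s

rope² = x² + 9²
x = √(14² - 9²) = √115
dx/dt = (rope/x) · d(rope)/dt = (14/√115) · (-3) = -42√115/115 m/s
The boat approaches at 42√115/115 ≈ 3.917 m/s.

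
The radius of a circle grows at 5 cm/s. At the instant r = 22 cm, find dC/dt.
10π cm/s

C = 2πr
dC/dt = 2π · dr/dt = 2π · 5 = 10π cm/s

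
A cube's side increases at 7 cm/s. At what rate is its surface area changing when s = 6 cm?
504 cm²/s

A = 6s²
dA/dt = 12s · ds/dt = 12·6·7 = 504 cm²/s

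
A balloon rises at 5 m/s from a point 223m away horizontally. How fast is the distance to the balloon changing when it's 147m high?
735√71338/71338 ≈ 2.752 m/s

z² = 223² + y²
z = √(223² + 147²) = √71338
dz/dt = y/z · dy/dt = 147/√71338 · 5 = 735√71338/71338 ≈ 2.752 m/s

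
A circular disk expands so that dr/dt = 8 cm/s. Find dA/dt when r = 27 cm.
432π cm²/s

A = πr²
dA/dt = 2πr · dr/dt = 2π(27)(8) = 432π cm²/s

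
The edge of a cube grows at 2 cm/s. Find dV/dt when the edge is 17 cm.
1734 cm³/s

V = s³
dV/dt = 3s² · ds/dt = 3·17²·2 = 1734 cm³/s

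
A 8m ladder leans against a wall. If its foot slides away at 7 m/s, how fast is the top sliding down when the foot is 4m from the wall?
7√3/3 ≈ 4.041 m/s

x² + y² = 8²
2x·dx/dt + 2y·dy/dt = 0
dy/dt = -x/y · dx/dt = -4/(4√3) · 7 = -7√3/3 m/s
The top is descending at 7√3/3 ≈ 4.041 m/s.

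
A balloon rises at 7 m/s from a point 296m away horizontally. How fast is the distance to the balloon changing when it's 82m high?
287√23585/23585 ≈ 1.869 m/s

z² = 296² + y²
z = √(296² + 82²) = 2√23585
dz/dt = y/z · dy/dt = 82/(2√23585) · 7 = 287√23585/23585 ≈ 1.869 m/s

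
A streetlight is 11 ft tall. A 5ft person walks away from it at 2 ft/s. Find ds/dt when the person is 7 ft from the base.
5/3 ft/s

By similar triangles: 11/(x+s) = 5/s
Solving: s = 5x/6
ds/dt = 5/6 · dx/dt = 5/6 · 2 = 5/3 ft/s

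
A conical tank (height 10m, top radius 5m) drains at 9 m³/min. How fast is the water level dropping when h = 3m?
4/π ≈ 1.273 m/min

r/h = 5/10, so r = (1/2)h
V = (1/3)πr²h = (1/3)π((1/2)h)²h = (1/12)πh³
dV/dh = (1/4)πh²
dh/dt = (dV/dt)/(dV/dh) = -9/((1/4)π·3²) = -4/π m/min
The level is dropping at 4/π ≈ 1.273 m/min.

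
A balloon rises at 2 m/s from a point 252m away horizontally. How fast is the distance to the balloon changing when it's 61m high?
122√2689/13445 ≈ 0.4705 m/s

z² = 252² + y²
z = √(252² + 61²) = 5√2689
dz/dt = y/z · dy/dt = 61/(5√2689) · 2 = 122√2689/13445 ≈ 0.4705 m/s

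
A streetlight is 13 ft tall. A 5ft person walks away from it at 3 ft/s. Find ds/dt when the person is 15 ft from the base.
15/8 ft/s

By similar triangles: 13/(x+s) = 5/s
Solving: s = 5x/8
ds/dt = 5/8 · dx/dt = 5/8 · 3 = 15/8 ft/s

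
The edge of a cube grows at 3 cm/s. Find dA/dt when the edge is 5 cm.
180 cm²/s

A = 6s²
dA/dt = 12s · ds/dt = 12·5·3 = 180 cm²/s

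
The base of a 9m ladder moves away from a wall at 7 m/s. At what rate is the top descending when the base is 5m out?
5√14/4 ≈ 4.677 m/s

x² + y² = 9²
2x·dx/dt + 2y·dy/dt = 0
dy/dt = -x/y · dx/dt = -5/(2√14) · 7 = -5√14/4 m/s
The top is descending at 5√14/4 ≈ 4.677 m/s.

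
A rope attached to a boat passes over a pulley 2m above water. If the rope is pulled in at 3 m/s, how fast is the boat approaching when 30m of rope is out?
45√14/56 ≈ 3.007 m/s

rope² = x² + 2²
x = √(30² - 2²) = 8√14
dx/dt = (rope/x) · d(rope)/dt = (30/(8√14)) · (-3) = -45√14/56 m/s
The boat approaches at 45√14/56 ≈ 3.007 m/s.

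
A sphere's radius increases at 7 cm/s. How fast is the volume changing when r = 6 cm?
1008π cm³/s

V = (4/3)πr³
dV/dt = dV/dr · dr/dt = 4πr² · 7
At r = 6: dV/dt = 1008π cm³/s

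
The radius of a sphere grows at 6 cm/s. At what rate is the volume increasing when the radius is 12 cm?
3456π cm³/s

V = (4/3)πr³
dV/dt = dV/dr · dr/dt = 4πr² · 6
At r = 12: dV/dt = 3456π cm³/s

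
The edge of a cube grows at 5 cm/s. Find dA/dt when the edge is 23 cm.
1380 cm²/s

A = 6s²
dA/dt = 12s · ds/dt = 12·23·5 = 1380 cm²/s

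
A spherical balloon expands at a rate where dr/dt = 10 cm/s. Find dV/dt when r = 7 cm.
1960π cm³/s

V = (4/3)πr³
dV/dt = dV/dr · dr/dt = 4πr² · 10
At r = 7: dV/dt = 1960π cm³/s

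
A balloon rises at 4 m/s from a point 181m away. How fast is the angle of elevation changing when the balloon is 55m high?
0.020231 rad/s

tan(θ) = y/181
sec²(θ) · dθ/dt = (1/181) · dy/dt
dθ/dt = cos²(θ)/181 · 4 = 181/(181² + 55²) · 4
dθ/dt = 0.020231 rad/s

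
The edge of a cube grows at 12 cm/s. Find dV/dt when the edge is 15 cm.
8100 cm³/s

V = s³
dV/dt = 3s² · ds/dt = 3·15²·12 = 8100 cm³/s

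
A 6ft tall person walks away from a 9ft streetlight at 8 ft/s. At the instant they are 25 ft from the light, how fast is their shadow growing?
16 ft/s

By similar triangles: 9/(x+s) = 6/s
Solving: s = 6x/3
ds/dt = 6/3 · dx/dt = 2 · 8 = 16 ft/s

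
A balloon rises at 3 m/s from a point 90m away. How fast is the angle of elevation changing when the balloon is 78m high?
0.019036 rad/s

tan(θ) = y/90
sec²(θ) · dθ/dt = (1/90) · dy/dt
dθ/dt = cos²(θ)/90 · 3 = 90/(90² + 78²) · 3
dθ/dt = 0.019036 rad/s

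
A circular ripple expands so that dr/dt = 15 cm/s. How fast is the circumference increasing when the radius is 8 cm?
30π cm/s

C = 2πr
dC/dt = 2π · dr/dt = 2π · 15 = 30π cm/s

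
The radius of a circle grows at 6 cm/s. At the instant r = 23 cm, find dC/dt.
12π cm/s

C = 2πr
dC/dt = 2π · dr/dt = 2π · 6 = 12π cm/s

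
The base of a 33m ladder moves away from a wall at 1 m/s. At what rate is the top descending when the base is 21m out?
7√2/12 ≈ 0.825 m/s

x² + y² = 33²
2x·dx/dt + 2y·dy/dt = 0
dy/dt = -x/y · dx/dt = -21/(18√2) · 1 = -7√2/12 m/s
The top is descending at 7√2/12 ≈ 0.825 m/s.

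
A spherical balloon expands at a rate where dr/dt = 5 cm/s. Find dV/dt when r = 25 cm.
12500π cm³/s

V = (4/3)πr³
dV/dt = dV/dr · dr/dt = 4πr² · 5
At r = 25: dV/dt = 12500π cm³/s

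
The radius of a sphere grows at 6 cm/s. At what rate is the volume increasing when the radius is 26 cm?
16224π cm³/s

V = (4/3)πr³
dV/dt = dV/dr · dr/dt = 4πr² · 6
At r = 26: dV/dt = 16224π cm³/s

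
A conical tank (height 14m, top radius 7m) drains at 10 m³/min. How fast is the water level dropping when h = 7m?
40/(49π) ≈ 0.2598 m/min

r/h = 7/14, so r = (1/2)h
V = (1/3)πr²h = (1/3)π((1/2)h)²h = (1/12)πh³
dV/dh = (1/4)πh²
dh/dt = (dV/dt)/(dV/dh) = -10/((1/4)π·7²) = -40/(49π) m/min
The level is dropping at 40/(49π) ≈ 0.2598 m/min.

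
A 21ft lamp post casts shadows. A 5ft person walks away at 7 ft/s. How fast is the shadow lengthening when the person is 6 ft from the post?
35/16 ft/s

By similar triangles: 21/(x+s) = 5/s
Solving: s = 5x/16
ds/dt = 5/16 · dx/dt = 5/16 · 7 = 35/16 ft/s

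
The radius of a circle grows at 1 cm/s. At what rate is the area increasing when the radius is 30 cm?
60π cm²/s

A = πr²
dA/dt = 2πr · dr/dt = 2π(30)(1) = 60π cm²/s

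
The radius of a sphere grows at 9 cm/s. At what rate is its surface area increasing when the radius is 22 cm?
1584π cm²/s

S = 4πr²
dS/dt = dS/dr · dr/dt = 8πr · 9
At r = 22: dS/dt = 1584π cm²/s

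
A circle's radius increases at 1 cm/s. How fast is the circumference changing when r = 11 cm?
2π cm/s

C = 2πr
dC/dt = 2π · dr/dt = 2π · 1 = 2π cm/s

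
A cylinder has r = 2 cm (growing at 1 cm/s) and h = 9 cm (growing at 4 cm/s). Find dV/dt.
52π cm³/s

V = πr²h
dV/dt = 2πrh·dr/dt + πr²·dh/dt
= 2π(2)(9)(1) + π(2)²(4)
= 52π cm³/s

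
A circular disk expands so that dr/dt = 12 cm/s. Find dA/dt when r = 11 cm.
264π cm²/s

A = πr²
dA/dt = 2πr · dr/dt = 2π(11)(12) = 264π cm²/s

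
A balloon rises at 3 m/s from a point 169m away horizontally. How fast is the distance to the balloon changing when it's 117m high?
27√10/50 ≈ 1.708 m/s

z² = 169² + y²
z = √(169² + 117²) = 65√10
dz/dt = y/z · dy/dt = 117/(65√10) · 3 = 27√10/50 ≈ 1.708 m/s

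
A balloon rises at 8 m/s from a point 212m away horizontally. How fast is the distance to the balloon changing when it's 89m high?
712√52865/52865 ≈ 3.097 m/s

z² = 212² + y²
z = √(212² + 89²) = √52865
dz/dt = y/z · dy/dt = 89/√52865 · 8 = 712√52865/52865 ≈ 3.097 m/s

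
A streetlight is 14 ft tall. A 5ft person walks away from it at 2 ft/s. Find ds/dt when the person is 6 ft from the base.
10/9 ft/s

By similar triangles: 14/(x+s) = 5/s
Solving: s = 5x/9
ds/dt = 5/9 · dx/dt = 5/9 · 2 = 10/9 ft/s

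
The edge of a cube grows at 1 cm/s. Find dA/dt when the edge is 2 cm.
24 cm²/s

A = 6s²
dA/dt = 12s · ds/dt = 12·2·1 = 24 cm²/s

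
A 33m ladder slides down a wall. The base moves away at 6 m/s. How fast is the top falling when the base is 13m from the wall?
39√230/230 ≈ 2.572 m/s

x² + y² = 33²
2x·dx/dt + 2y·dy/dt = 0
dy/dt = -x/y · dx/dt = -13/(2√230) · 6 = -39√230/230 m/s
The top is descending at 39√230/230 ≈ 2.572 m/s.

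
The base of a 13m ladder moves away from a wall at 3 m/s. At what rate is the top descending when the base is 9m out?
27√22/44 ≈ 2.878 m/s

x² + y² = 13²
2x·dx/dt + 2y·dy/dt = 0
dy/dt = -x/y · dx/dt = -9/(2√22) · 3 = -27√22/44 m/s
The top is descending at 27√22/44 ≈ 2.878 m/s.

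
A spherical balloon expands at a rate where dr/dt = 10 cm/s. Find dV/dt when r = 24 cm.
23040π cm³/s

V = (4/3)πr³
dV/dt = dV/dr · dr/dt = 4πr² · 10
At r = 24: dV/dt = 23040π cm³/s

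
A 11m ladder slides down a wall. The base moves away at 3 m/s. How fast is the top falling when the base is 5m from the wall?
5√6/8 ≈ 1.531 m/s

x² + y² = 11²
2x·dx/dt + 2y·dy/dt = 0
dy/dt = -x/y · dx/dt = -5/(4√6) · 3 = -5√6/8 m/s
The top is descending at 5√6/8 ≈ 1.531 m/s.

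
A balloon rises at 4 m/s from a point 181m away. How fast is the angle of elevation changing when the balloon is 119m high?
0.01543 rad/s

tan(θ) = y/181
sec²(θ) · dθ/dt = (1/181) · dy/dt
dθ/dt = cos²(θ)/181 · 4 = 181/(181² + 119²) · 4
dθ/dt = 0.01543 rad/s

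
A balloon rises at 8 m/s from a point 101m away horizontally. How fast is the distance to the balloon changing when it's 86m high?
688√17597/17597 ≈ 5.186 m/s

z² = 101² + y²
z = √(101² + 86²) = √17597
dz/dt = y/z · dy/dt = 86/√17597 · 8 = 688√17597/17597 ≈ 5.186 m/s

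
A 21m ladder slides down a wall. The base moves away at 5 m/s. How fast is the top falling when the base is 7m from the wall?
5√2/4 ≈ 1.768 m/s

x² + y² = 21²
2x·dx/dt + 2y·dy/dt = 0
dy/dt = -x/y · dx/dt = -7/(14√2) · 5 = -5√2/4 m/s
The top is descending at 5√2/4 ≈ 1.768 m/s.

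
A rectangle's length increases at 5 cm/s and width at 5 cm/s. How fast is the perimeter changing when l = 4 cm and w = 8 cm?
20 cm/s

P = 2(l + w)
dP/dt = 2(dl/dt + dw/dt) = 2(5 + 5) = 20 cm/s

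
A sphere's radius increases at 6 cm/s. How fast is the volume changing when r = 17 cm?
6936π cm³/s

V = (4/3)πr³
dV/dt = dV/dr · dr/dt = 4πr² · 6
At r = 17: dV/dt = 6936π cm³/s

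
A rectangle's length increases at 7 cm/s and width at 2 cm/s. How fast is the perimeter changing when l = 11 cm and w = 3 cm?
18 cm/s

P = 2(l + w)
dP/dt = 2(dl/dt + dw/dt) = 2(7 + 2) = 18 cm/s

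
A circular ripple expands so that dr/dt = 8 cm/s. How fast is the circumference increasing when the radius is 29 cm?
16π cm/s

C = 2πr
dC/dt = 2π · dr/dt = 2π · 8 = 16π cm/s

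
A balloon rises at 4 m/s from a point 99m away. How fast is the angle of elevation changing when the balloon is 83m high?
0.023727 rad/s

tan(θ) = y/99
sec²(θ) · dθ/dt = (1/99) · dy/dt
dθ/dt = cos²(θ)/99 · 4 = 99/(99² + 83²) · 4
dθ/dt = 0.023727 rad/s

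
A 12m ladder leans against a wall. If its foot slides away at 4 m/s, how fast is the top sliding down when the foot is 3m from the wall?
4√15/15 ≈ 1.033 m/s

x² + y² = 12²
2x·dx/dt + 2y·dy/dt = 0
dy/dt = -x/y · dx/dt = -3/(3√15) · 4 = -4√15/15 m/s
The top is descending at 4√15/15 ≈ 1.033 m/s.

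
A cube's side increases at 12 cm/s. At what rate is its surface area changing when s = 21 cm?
3024 cm²/s

A = 6s²
dA/dt = 12s · ds/dt = 12·21·12 = 3024 cm²/s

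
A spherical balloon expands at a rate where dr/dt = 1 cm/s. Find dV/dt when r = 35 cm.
4900π cm³/s

V = (4/3)πr³
dV/dt = dV/dr · dr/dt = 4πr² · 1
At r = 35: dV/dt = 4900π cm³/s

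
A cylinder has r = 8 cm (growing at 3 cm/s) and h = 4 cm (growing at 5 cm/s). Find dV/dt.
512π cm³/s

V = πr²h
dV/dt = 2πrh·dr/dt + πr²·dh/dt
= 2π(8)(4)(3) + π(8)²(5)
= 512π cm³/s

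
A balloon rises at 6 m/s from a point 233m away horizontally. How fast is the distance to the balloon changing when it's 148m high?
888√76193/76193 ≈ 3.217 m/s

z² = 233² + y²
z = √(233² + 148²) = √76193
dz/dt = y/z · dy/dt = 148/√76193 · 6 = 888√76193/76193 ≈ 3.217 m/s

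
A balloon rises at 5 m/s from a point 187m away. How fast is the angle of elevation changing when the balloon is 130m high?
0.018026 rad/s

tan(θ) = y/187
sec²(θ) · dθ/dt = (1/187) · dy/dt
dθ/dt = cos²(θ)/187 · 5 = 187/(187² + 130²) · 5
dθ/dt = 0.018026 rad/s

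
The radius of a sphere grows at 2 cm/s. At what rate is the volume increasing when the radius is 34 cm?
9248π cm³/s

V = (4/3)πr³
dV/dt = dV/dr · dr/dt = 4πr² · 2
At r = 34: dV/dt = 9248π cm³/s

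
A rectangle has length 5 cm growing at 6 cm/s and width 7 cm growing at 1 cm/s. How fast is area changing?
47 cm²/s

A = lw
dA/dt = w·dl/dt + l·dw/dt = 7·6 + 5·1 = 47 cm²/s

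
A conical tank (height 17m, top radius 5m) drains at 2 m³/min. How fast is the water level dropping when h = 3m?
578/(225π) ≈ 0.8177 m/min

r/h = 5/17, so r = (5/17)h
V = (1/3)πr²h = (1/3)π((5/17)h)²h = (25/867)πh³
dV/dh = (25/289)πh²
dh/dt = (dV/dt)/(dV/dh) = -2/((25/289)π·3²) = -578/(225π) m/min
The level is dropping at 578/(225π) ≈ 0.8177 m/min.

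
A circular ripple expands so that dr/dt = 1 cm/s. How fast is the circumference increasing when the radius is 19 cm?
2π cm/s

C = 2πr
dC/dt = 2π · dr/dt = 2π · 1 = 2π cm/s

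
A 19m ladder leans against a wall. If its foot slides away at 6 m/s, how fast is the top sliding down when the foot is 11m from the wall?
11√15/10 ≈ 4.26 m/s

x² + y² = 19²
2x·dx/dt + 2y·dy/dt = 0
dy/dt = -x/y · dx/dt = -11/(4√15) · 6 = -11√15/10 m/s
The top is descending at 11√15/10 ≈ 4.26 m/s.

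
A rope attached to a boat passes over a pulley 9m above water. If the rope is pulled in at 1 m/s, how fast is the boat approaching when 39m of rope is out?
13√10/40 ≈ 1.028 m/s

rope² = x² + 9²
x = √(39² - 9²) = 12√10
dx/dt = (rope/x) · d(rope)/dt = (39/(12√10)) · (-1) = -13√10/40 m/s
The boat approaches at 13√10/40 ≈ 1.028 m/s.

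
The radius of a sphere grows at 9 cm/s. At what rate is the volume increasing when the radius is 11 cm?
4356π cm³/s

V = (4/3)πr³
dV/dt = dV/dr · dr/dt = 4πr² · 9
At r = 11: dV/dt = 4356π cm³/s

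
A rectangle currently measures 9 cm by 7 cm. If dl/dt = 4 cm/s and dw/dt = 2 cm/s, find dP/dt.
12 cm/s

P = 2(l + w)
dP/dt = 2(dl/dt + dw/dt) = 2(4 + 2) = 12 cm/s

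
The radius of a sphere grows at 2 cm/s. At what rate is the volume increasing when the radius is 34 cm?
9248π cm³/s

V = (4/3)πr³
dV/dt = dV/dr · dr/dt = 4πr² · 2
At r = 34: dV/dt = 9248π cm³/s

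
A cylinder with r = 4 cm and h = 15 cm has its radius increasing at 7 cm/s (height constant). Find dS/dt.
322π cm²/s

S = 2πrh + 2πr² (lateral + bases)
dS/dt = (2πh + 4πr)·dr/dt = (2π·15 + 4π·4)·7
= 322π cm²/s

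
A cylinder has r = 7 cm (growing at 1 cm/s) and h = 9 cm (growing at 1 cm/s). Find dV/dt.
175π cm³/s

V = πr²h
dV/dt = 2πrh·dr/dt + πr²·dh/dt
= 2π(7)(9)(1) + π(7)²(1)
= 175π cm³/s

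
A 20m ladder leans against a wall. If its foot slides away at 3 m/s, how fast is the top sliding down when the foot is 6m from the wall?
9√91/91 ≈ 0.9435 m/s

x² + y² = 20²
2x·dx/dt + 2y·dy/dt = 0
dy/dt = -x/y · dx/dt = -6/(2√91) · 3 = -9√91/91 m/s
The top is descending at 9√91/91 ≈ 0.9435 m/s.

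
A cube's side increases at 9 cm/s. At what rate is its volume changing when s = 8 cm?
1728 cm³/s

V = s³
dV/dt = 3s² · ds/dt = 3·8²·9 = 1728 cm³/s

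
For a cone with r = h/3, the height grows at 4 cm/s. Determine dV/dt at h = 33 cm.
484π cm³/s

V = (1/3)π(h/3)²h = πh³/27
dV/dt = πh²/9 · 4
At h = 33: dV/dt = 484π cm³/s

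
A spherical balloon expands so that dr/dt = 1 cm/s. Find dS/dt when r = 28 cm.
224π cm²/s

S = 4πr²
dS/dt = dS/dr · dr/dt = 8πr · 1
At r = 28: dS/dt = 224π cm²/s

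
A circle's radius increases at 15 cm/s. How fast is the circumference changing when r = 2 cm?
30π cm/s

C = 2πr
dC/dt = 2π · dr/dt = 2π · 15 = 30π cm/s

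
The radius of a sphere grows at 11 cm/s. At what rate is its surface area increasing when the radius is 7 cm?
616π cm²/s

S = 4πr²
dS/dt = dS/dr · dr/dt = 8πr · 11
At r = 7: dS/dt = 616π cm²/s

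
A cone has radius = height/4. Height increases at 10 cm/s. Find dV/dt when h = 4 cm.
10π cm³/s

V = (1/3)π(h/4)²h = πh³/48
dV/dt = πh²/16 · 10
At h = 4: dV/dt = 10π cm³/s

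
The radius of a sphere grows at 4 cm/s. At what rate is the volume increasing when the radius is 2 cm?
64π cm³/s

V = (4/3)πr³
dV/dt = dV/dr · dr/dt = 4πr² · 4
At r = 2: dV/dt = 64π cm³/s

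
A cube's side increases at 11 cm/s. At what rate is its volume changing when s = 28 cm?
25872 cm³/s

V = s³
dV/dt = 3s² · ds/dt = 3·28²·11 = 25872 cm³/s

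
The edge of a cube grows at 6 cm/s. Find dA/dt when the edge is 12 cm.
864 cm²/s

A = 6s²
dA/dt = 12s · ds/dt = 12·12·6 = 864 cm²/s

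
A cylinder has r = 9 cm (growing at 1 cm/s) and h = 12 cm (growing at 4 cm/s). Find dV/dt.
540π cm³/s

V = πr²h
dV/dt = 2πrh·dr/dt + πr²·dh/dt
= 2π(9)(12)(1) + π(9)²(4)
= 540π cm³/s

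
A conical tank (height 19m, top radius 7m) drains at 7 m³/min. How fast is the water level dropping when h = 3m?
361/(63π) ≈ 1.824 m/min

r/h = 7/19, so r = (7/19)h
V = (1/3)πr²h = (1/3)π((7/19)h)²h = (49/1083)πh³
dV/dh = (49/361)πh²
dh/dt = (dV/dt)/(dV/dh) = -7/((49/361)π·3²) = -361/(63π) m/min
The level is dropping at 361/(63π) ≈ 1.824 m/min.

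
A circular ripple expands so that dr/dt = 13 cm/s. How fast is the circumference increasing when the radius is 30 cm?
26π cm/s

C = 2πr
dC/dt = 2π · dr/dt = 2π · 13 = 26π cm/s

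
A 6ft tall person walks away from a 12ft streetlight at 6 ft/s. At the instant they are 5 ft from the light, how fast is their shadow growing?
6 ft/s

By similar triangles: 12/(x+s) = 6/s
Solving: s = 6x/6
ds/dt = 6/6 · dx/dt = 1 · 6 = 6 ft/s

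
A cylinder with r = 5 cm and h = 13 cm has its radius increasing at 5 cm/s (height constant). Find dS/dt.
230π cm²/s

S = 2πrh + 2πr² (lateral + bases)
dS/dt = (2πh + 4πr)·dr/dt = (2π·13 + 4π·5)·5
= 230π cm²/s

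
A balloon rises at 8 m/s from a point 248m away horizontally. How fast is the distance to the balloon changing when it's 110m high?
440√18401/18401 ≈ 3.244 m/s

z² = 248² + y²
z = √(248² + 110²) = 2√18401
dz/dt = y/z · dy/dt = 110/(2√18401) · 8 = 440√18401/18401 ≈ 3.244 m/s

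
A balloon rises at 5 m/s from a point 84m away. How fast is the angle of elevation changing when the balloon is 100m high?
0.024625 rad/s

tan(θ) = y/84
sec²(θ) · dθ/dt = (1/84) · dy/dt
dθ/dt = cos²(θ)/84 · 5 = 84/(84² + 100²) · 5
dθ/dt = 0.024625 rad/s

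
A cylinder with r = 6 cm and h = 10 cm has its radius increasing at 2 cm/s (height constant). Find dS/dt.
88π cm²/s

S = 2πrh + 2πr² (lateral + bases)
dS/dt = (2πh + 4πr)·dr/dt = (2π·10 + 4π·6)·2
= 88π cm²/s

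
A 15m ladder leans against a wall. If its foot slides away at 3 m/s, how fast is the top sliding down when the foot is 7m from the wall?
21√11/44 ≈ 1.583 m/s

x² + y² = 15²
2x·dx/dt + 2y·dy/dt = 0
dy/dt = -x/y · dx/dt = -7/(4√11) · 3 = -21√11/44 m/s
The top is descending at 21√11/44 ≈ 1.583 m/s.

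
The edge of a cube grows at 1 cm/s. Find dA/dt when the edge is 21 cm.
252 cm²/s

A = 6s²
dA/dt = 12s · ds/dt = 12·21·1 = 252 cm²/s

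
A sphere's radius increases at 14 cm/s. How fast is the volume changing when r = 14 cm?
10976π cm³/s

V = (4/3)πr³
dV/dt = dV/dr · dr/dt = 4πr² · 14
At r = 14: dV/dt = 10976π cm³/s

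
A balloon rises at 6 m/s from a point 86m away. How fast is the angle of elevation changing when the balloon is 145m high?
0.018156 rad/s

tan(θ) = y/86
sec²(θ) · dθ/dt = (1/86) · dy/dt
dθ/dt = cos²(θ)/86 · 6 = 86/(86² + 145²) · 6
dθ/dt = 0.018156 rad/s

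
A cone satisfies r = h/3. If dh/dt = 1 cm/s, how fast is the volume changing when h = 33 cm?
121π cm³/s

V = (1/3)π(h/3)²h = πh³/27
dV/dt = πh²/9 · 1
At h = 33: dV/dt = 121π cm³/s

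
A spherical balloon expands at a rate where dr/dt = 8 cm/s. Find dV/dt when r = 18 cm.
10368π cm³/s

V = (4/3)πr³
dV/dt = dV/dr · dr/dt = 4πr² · 8
At r = 18: dV/dt = 10368π cm³/s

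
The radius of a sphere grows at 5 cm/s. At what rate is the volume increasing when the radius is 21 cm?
8820π cm³/s

V = (4/3)πr³
dV/dt = dV/dr · dr/dt = 4πr² · 5
At r = 21: dV/dt = 8820π cm³/s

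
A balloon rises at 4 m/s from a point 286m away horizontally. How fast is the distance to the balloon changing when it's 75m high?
300√87421/87421 ≈ 1.015 m/s

z² = 286² + y²
z = √(286² + 75²) = √87421
dz/dt = y/z · dy/dt = 75/√87421 · 4 = 300√87421/87421 ≈ 1.015 m/s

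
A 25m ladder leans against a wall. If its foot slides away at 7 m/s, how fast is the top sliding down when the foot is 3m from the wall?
3√154/44 ≈ 0.8461 m/s

x² + y² = 25²
2x·dx/dt + 2y·dy/dt = 0
dy/dt = -x/y · dx/dt = -3/(2√154) · 7 = -3√154/44 m/s
The top is descending at 3√154/44 ≈ 0.8461 m/s.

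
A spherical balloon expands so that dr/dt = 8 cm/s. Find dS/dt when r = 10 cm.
640π cm²/s

S = 4πr²
dS/dt = dS/dr · dr/dt = 8πr · 8
At r = 10: dS/dt = 640π cm²/s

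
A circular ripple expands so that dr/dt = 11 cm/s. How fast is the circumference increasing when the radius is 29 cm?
22π cm/s

C = 2πr
dC/dt = 2π · dr/dt = 2π · 11 = 22π cm/s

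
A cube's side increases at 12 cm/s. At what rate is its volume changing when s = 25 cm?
22500 cm³/s

V = s³
dV/dt = 3s² · ds/dt = 3·25²·12 = 22500 cm³/s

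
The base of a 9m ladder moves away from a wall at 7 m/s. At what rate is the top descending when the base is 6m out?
14√5/5 ≈ 6.261 m/s

x² + y² = 9²
2x·dx/dt + 2y·dy/dt = 0
dy/dt = -x/y · dx/dt = -6/(3√5) · 7 = -14√5/5 m/s
The top is descending at 14√5/5 ≈ 6.261 m/s.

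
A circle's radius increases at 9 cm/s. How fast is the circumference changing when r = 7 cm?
18π cm/s

C = 2πr
dC/dt = 2π · dr/dt = 2π · 9 = 18π cm/s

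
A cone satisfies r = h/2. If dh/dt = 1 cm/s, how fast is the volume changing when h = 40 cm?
400π cm³/s

V = (1/3)π(h/2)²h = πh³/12
dV/dt = πh²/4 · 1
At h = 40: dV/dt = 400π cm³/s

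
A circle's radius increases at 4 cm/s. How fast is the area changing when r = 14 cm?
112π cm²/s

A = πr²
dA/dt = 2πr · dr/dt = 2π(14)(4) = 112π cm²/s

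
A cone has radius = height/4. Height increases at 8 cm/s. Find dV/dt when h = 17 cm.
289π/2 cm³/s

V = (1/3)π(h/4)²h = πh³/48
dV/dt = πh²/16 · 8
At h = 17: dV/dt = 289π/2 cm³/s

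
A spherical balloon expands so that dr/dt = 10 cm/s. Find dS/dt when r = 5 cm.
400π cm²/s

S = 4πr²
dS/dt = dS/dr · dr/dt = 8πr · 10
At r = 5: dS/dt = 400π cm²/s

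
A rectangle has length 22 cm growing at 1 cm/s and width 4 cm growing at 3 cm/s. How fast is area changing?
70 cm²/s

A = lw
dA/dt = w·dl/dt + l·dw/dt = 4·1 + 22·3 = 70 cm²/s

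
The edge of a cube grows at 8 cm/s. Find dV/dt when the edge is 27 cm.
17496 cm³/s

V = s³
dV/dt = 3s² · ds/dt = 3·27²·8 = 17496 cm³/s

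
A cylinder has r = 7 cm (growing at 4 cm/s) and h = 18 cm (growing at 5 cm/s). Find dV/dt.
1253π cm³/s

V = πr²h
dV/dt = 2πrh·dr/dt + πr²·dh/dt
= 2π(7)(18)(4) + π(7)²(5)
= 1253π cm³/s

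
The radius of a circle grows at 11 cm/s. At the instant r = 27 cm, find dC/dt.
22π cm/s

C = 2πr
dC/dt = 2π · dr/dt = 2π · 11 = 22π cm/s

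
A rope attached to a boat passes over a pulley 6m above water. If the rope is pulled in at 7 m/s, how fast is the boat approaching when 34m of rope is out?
17√70/20 ≈ 7.112 m/s

rope² = x² + 6²
x = √(34² - 6²) = 4√70
dx/dt = (rope/x) · d(rope)/dt = (34/(4√70)) · (-7) = -17√70/20 m/s
The boat approaches at 17√70/20 ≈ 7.112 m/s.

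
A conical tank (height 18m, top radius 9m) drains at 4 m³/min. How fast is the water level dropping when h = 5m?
16/(25π) ≈ 0.2037 m/min

r/h = 9/18, so r = (1/2)h
V = (1/3)πr²h = (1/3)π((1/2)h)²h = (1/12)πh³
dV/dh = (1/4)πh²
dh/dt = (dV/dt)/(dV/dh) = -4/((1/4)π·5²) = -16/(25π) m/min
The level is dropping at 16/(25π) ≈ 0.2037 m/min.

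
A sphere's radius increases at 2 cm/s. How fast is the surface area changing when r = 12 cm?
192π cm²/s

S = 4πr²
dS/dt = dS/dr · dr/dt = 8πr · 2
At r = 12: dS/dt = 192π cm²/s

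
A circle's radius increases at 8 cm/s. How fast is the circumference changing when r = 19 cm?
16π cm/s

C = 2πr
dC/dt = 2π · dr/dt = 2π · 8 = 16π cm/s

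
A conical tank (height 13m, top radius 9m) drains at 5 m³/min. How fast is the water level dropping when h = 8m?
845/(5184π) ≈ 0.05189 m/min

r/h = 9/13, so r = (9/13)h
V = (1/3)πr²h = (1/3)π((9/13)h)²h = (27/169)πh³
dV/dh = (81/169)πh²
dh/dt = (dV/dt)/(dV/dh) = -5/((81/169)π·8²) = -845/(5184π) m/min
The level is dropping at 845/(5184π) ≈ 0.05189 m/min.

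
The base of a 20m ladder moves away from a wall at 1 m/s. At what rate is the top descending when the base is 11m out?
11√31/93 ≈ 0.6586 m/s

x² + y² = 20²
2x·dx/dt + 2y·dy/dt = 0
dy/dt = -x/y · dx/dt = -11/(3√31) · 1 = -11√31/93 m/s
The top is descending at 11√31/93 ≈ 0.6586 m/s.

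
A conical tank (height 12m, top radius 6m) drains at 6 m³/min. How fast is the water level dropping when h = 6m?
2/(3π) ≈ 0.2122 m/min

r/h = 6/12, so r = (1/2)h
V = (1/3)πr²h = (1/3)π((1/2)h)²h = (1/12)πh³
dV/dh = (1/4)πh²
dh/dt = (dV/dt)/(dV/dh) = -6/((1/4)π·6²) = -2/(3π) m/min
The level is dropping at 2/(3π) ≈ 0.2122 m/min.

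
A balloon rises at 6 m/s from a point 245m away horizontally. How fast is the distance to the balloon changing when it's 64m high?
384√64121/64121 ≈ 1.516 m/s

z² = 245² + y²
z = √(245² + 64²) = √64121
dz/dt = y/z · dy/dt = 64/√64121 · 6 = 384√64121/64121 ≈ 1.516 m/s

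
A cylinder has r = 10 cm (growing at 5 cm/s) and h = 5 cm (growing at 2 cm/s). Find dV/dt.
700π cm³/s

V = πr²h
dV/dt = 2πrh·dr/dt + πr²·dh/dt
= 2π(10)(5)(5) + π(10)²(2)
= 700π cm³/s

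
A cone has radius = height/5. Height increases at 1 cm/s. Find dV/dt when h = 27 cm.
729π/25 cm³/s

V = (1/3)π(h/5)²h = πh³/75
dV/dt = πh²/25 · 1
At h = 27: dV/dt = 729π/25 cm³/s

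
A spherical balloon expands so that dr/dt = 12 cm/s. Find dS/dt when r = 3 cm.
288π cm²/s

S = 4πr²
dS/dt = dS/dr · dr/dt = 8πr · 12
At r = 3: dS/dt = 288π cm²/s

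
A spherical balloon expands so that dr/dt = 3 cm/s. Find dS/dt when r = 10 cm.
240π cm²/s

S = 4πr²
dS/dt = dS/dr · dr/dt = 8πr · 3
At r = 10: dS/dt = 240π cm²/s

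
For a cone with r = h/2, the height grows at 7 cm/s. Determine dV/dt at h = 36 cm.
2268π cm³/s

V = (1/3)π(h/2)²h = πh³/12
dV/dt = πh²/4 · 7
At h = 36: dV/dt = 2268π cm³/s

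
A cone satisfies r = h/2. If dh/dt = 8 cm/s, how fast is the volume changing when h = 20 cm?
800π cm³/s

V = (1/3)π(h/2)²h = πh³/12
dV/dt = πh²/4 · 8
At h = 20: dV/dt = 800π cm³/s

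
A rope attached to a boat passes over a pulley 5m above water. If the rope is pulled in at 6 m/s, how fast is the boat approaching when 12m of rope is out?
72√119/119 ≈ 6.6 m/s

rope² = x² + 5²
x = √(12² - 5²) = √119
dx/dt = (rope/x) · d(rope)/dt = (12/√119) · (-6) = -72√119/119 m/s
The boat approaches at 72√119/119 ≈ 6.6 m/s.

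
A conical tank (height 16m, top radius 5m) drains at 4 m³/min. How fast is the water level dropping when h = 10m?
256/(625π) ≈ 0.1304 m/min

r/h = 5/16, so r = (5/16)h
V = (1/3)πr²h = (1/3)π((5/16)h)²h = (25/768)πh³
dV/dh = (25/256)πh²
dh/dt = (dV/dt)/(dV/dh) = -4/((25/256)π·10²) = -256/(625π) m/min
The level is dropping at 256/(625π) ≈ 0.1304 m/min.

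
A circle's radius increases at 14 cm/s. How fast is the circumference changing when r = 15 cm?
28π cm/s

C = 2πr
dC/dt = 2π · dr/dt = 2π · 14 = 28π cm/s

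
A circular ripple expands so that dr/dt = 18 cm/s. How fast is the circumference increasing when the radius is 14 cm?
36π cm/s

C = 2πr
dC/dt = 2π · dr/dt = 2π · 18 = 36π cm/s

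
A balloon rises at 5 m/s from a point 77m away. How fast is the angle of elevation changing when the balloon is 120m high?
0.018938 rad/s

tan(θ) = y/77
sec²(θ) · dθ/dt = (1/77) · dy/dt
dθ/dt = cos²(θ)/77 · 5 = 77/(77² + 120²) · 5
dθ/dt = 0.018938 rad/s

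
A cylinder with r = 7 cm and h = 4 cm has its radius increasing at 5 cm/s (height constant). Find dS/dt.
180π cm²/s

S = 2πrh + 2πr² (lateral + bases)
dS/dt = (2πh + 4πr)·dr/dt = (2π·4 + 4π·7)·5
= 180π cm²/s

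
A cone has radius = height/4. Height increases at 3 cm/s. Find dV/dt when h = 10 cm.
75π/4 cm³/s

V = (1/3)π(h/4)²h = πh³/48
dV/dt = πh²/16 · 3
At h = 10: dV/dt = 75π/4 cm³/s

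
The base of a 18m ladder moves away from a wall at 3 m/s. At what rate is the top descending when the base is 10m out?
15√14/28 ≈ 2.004 m/s

x² + y² = 18²
2x·dx/dt + 2y·dy/dt = 0
dy/dt = -x/y · dx/dt = -10/(4√14) · 3 = -15√14/28 m/s
The top is descending at 15√14/28 ≈ 2.004 m/s.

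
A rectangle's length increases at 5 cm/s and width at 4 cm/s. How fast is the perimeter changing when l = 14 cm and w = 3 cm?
18 cm/s

P = 2(l + w)
dP/dt = 2(dl/dt + dw/dt) = 2(5 + 4) = 18 cm/s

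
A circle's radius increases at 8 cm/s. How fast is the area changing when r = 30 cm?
480π cm²/s

A = πr²
dA/dt = 2πr · dr/dt = 2π(30)(8) = 480π cm²/s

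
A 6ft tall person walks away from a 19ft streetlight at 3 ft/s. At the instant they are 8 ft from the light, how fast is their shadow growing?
18/13 ft/s

By similar triangles: 19/(x+s) = 6/s
Solving: s = 6x/13
ds/dt = 6/13 · dx/dt = 6/13 · 3 = 18/13 ft/s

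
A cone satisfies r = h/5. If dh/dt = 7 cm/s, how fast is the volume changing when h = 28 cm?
5488π/25 cm³/s

V = (1/3)π(h/5)²h = πh³/75
dV/dt = πh²/25 · 7
At h = 28: dV/dt = 5488π/25 cm³/s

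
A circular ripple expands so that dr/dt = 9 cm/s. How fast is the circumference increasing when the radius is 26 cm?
18π cm/s

C = 2πr
dC/dt = 2π · dr/dt = 2π · 9 = 18π cm/s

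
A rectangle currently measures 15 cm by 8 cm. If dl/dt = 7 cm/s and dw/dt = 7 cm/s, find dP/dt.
28 cm/s

P = 2(l + w)
dP/dt = 2(dl/dt + dw/dt) = 2(7 + 7) = 28 cm/s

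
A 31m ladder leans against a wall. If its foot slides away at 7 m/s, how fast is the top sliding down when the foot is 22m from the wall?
154√53/159 ≈ 7.051 m/s

x² + y² = 31²
2x·dx/dt + 2y·dy/dt = 0
dy/dt = -x/y · dx/dt = -22/(3√53) · 7 = -154√53/159 m/s
The top is descending at 154√53/159 ≈ 7.051 m/s.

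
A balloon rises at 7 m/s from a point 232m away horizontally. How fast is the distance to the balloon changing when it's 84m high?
147√3805/3805 ≈ 2.383 m/s

z² = 232² + y²
z = √(232² + 84²) = 4√3805
dz/dt = y/z · dy/dt = 84/(4√3805) · 7 = 147√3805/3805 ≈ 2.383 m/s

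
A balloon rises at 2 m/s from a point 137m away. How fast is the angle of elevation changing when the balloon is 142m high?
0.007038 rad/s

tan(θ) = y/137
sec²(θ) · dθ/dt = (1/137) · dy/dt
dθ/dt = cos²(θ)/137 · 2 = 137/(137² + 142²) · 2
dθ/dt = 0.007038 rad/s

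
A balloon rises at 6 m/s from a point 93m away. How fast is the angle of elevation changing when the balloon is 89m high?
0.033675 rad/s

tan(θ) = y/93
sec²(θ) · dθ/dt = (1/93) · dy/dt
dθ/dt = cos²(θ)/93 · 6 = 93/(93² + 89²) · 6
dθ/dt = 0.033675 rad/s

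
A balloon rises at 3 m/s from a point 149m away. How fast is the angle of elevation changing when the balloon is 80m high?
0.015629 rad/s

tan(θ) = y/149
sec²(θ) · dθ/dt = (1/149) · dy/dt
dθ/dt = cos²(θ)/149 · 3 = 149/(149² + 80²) · 3
dθ/dt = 0.015629 rad/s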